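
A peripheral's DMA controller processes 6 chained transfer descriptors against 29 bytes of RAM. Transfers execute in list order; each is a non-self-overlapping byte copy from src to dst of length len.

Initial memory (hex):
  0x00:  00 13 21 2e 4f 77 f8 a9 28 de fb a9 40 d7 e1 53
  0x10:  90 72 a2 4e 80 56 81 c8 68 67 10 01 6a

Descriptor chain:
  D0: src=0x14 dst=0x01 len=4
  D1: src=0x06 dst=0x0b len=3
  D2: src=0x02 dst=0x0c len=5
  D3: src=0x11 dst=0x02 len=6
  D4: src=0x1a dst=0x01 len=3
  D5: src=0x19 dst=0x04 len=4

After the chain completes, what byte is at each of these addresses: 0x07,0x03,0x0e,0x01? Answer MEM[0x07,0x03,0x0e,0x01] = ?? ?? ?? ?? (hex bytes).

MEM[0x07,0x03,0x0e,0x01] = 6a 6a c8 10

  after D0: wrote 4B at 0x01 = 805681c8
  after D1: wrote 3B at 0x0b = f8a928
  after D2: wrote 5B at 0x0c = 5681c877f8
  after D3: wrote 6B at 0x02 = 72a24e805681
  after D4: wrote 3B at 0x01 = 10016a
  after D5: wrote 4B at 0x04 = 6710016a
query mem[0x07]=0x6a, mem[0x03]=0x6a, mem[0x0e]=0xc8, mem[0x01]=0x10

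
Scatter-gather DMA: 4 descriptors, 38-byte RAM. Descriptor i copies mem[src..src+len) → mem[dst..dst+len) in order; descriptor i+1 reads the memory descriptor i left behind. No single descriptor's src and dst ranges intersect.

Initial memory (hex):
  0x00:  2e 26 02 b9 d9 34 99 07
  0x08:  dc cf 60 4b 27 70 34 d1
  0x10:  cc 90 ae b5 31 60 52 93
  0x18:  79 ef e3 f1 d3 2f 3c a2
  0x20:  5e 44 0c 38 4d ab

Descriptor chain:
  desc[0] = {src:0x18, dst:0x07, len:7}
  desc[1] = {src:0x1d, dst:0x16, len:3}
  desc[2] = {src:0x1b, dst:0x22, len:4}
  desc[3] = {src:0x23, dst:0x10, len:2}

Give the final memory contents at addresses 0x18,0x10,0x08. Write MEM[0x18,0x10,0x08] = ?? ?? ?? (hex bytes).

MEM[0x18,0x10,0x08] = a2 d3 ef

  after D0: wrote 7B at 0x07 = 79efe3f1d32f3c
  after D1: wrote 3B at 0x16 = 2f3ca2
  after D2: wrote 4B at 0x22 = f1d32f3c
  after D3: wrote 2B at 0x10 = d32f
query mem[0x18]=0xa2, mem[0x10]=0xd3, mem[0x08]=0xef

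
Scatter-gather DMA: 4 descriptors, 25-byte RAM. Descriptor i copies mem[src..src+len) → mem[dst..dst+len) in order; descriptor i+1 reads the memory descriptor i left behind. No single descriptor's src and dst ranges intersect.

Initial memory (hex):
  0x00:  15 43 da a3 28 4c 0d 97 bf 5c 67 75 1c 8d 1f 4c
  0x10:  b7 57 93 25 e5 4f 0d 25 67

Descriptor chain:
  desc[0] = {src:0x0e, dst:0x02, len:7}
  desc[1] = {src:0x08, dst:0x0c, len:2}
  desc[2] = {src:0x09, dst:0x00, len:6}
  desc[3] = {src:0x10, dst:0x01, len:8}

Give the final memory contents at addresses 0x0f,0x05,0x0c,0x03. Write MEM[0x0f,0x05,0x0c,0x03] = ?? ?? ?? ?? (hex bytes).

[0] 0x0e->0x02 len=7 : 1f 4c b7 57 93 25 e5
[1] 0x08->0x0c len=2 : e5 5c
[2] 0x09->0x00 len=6 : 5c 67 75 e5 5c 1f
[3] 0x10->0x01 len=8 : b7 57 93 25 e5 4f 0d 25
query mem[0x0f]=0x4c, mem[0x05]=0xe5, mem[0x0c]=0xe5, mem[0x03]=0x93

MEM[0x0f,0x05,0x0c,0x03] = 4c e5 e5 93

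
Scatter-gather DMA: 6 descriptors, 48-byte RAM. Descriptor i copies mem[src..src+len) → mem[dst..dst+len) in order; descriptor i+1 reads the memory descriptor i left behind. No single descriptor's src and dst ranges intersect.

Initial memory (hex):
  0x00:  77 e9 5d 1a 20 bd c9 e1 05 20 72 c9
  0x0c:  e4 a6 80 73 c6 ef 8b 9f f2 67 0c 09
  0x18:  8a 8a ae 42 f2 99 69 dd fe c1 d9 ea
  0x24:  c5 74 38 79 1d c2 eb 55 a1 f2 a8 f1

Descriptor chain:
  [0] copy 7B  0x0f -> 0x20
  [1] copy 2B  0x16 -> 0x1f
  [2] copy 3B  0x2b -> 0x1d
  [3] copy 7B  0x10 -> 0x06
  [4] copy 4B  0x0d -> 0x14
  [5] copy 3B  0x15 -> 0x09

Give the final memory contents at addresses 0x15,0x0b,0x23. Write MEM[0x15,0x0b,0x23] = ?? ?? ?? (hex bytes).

MEM[0x15,0x0b,0x23] = 80 c6 8b

D0: mem[0x20..0x26] <- [73 c6 ef 8b 9f f2 67]
D1: mem[0x1f..0x20] <- [0c 09]
D2: mem[0x1d..0x1f] <- [55 a1 f2]
D3: mem[0x06..0x0c] <- [c6 ef 8b 9f f2 67 0c]
D4: mem[0x14..0x17] <- [a6 80 73 c6]
D5: mem[0x09..0x0b] <- [80 73 c6]
query mem[0x15]=0x80, mem[0x0b]=0xc6, mem[0x23]=0x8b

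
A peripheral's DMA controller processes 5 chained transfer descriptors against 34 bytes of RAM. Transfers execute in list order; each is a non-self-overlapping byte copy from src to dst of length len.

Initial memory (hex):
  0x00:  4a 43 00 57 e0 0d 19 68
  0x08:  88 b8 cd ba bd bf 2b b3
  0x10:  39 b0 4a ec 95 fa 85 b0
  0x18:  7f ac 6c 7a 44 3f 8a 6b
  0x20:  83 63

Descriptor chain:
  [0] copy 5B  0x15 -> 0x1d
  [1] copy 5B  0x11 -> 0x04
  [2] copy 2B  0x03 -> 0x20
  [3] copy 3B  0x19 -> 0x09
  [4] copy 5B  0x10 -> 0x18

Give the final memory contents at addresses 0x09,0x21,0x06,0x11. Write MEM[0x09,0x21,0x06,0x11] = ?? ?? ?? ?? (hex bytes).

D0: mem[0x1d..0x21] <- [fa 85 b0 7f ac]
D1: mem[0x04..0x08] <- [b0 4a ec 95 fa]
D2: mem[0x20..0x21] <- [57 b0]
D3: mem[0x09..0x0b] <- [ac 6c 7a]
D4: mem[0x18..0x1c] <- [39 b0 4a ec 95]
query mem[0x09]=0xac, mem[0x21]=0xb0, mem[0x06]=0xec, mem[0x11]=0xb0

MEM[0x09,0x21,0x06,0x11] = ac b0 ec b0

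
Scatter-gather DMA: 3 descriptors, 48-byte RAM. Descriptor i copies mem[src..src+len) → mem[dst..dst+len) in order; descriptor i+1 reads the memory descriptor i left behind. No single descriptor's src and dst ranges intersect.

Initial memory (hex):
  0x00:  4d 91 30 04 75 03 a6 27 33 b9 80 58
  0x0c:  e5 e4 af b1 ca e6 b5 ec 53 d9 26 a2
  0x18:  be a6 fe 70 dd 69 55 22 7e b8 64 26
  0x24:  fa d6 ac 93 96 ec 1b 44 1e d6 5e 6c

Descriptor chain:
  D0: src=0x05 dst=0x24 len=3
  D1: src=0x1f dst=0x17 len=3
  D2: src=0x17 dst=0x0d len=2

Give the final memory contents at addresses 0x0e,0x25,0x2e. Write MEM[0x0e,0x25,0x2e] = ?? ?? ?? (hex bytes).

MEM[0x0e,0x25,0x2e] = 7e a6 5e

  after D0: wrote 3B at 0x24 = 03a627
  after D1: wrote 3B at 0x17 = 227eb8
  after D2: wrote 2B at 0x0d = 227e
query mem[0x0e]=0x7e, mem[0x25]=0xa6, mem[0x2e]=0x5e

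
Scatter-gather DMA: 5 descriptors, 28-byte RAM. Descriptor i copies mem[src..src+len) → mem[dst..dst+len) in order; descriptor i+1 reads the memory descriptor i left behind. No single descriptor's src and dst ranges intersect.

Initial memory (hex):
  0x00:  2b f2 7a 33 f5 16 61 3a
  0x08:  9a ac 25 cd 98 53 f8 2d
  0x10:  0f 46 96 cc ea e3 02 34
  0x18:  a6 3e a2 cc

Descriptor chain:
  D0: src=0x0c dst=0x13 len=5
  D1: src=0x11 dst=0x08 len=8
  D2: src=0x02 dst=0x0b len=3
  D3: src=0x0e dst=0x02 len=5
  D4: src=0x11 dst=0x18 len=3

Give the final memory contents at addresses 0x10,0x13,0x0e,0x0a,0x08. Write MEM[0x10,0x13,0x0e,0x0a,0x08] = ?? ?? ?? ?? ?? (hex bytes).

[0] 0x0c->0x13 len=5 : 98 53 f8 2d 0f
[1] 0x11->0x08 len=8 : 46 96 98 53 f8 2d 0f a6
[2] 0x02->0x0b len=3 : 7a 33 f5
[3] 0x0e->0x02 len=5 : 0f a6 0f 46 96
[4] 0x11->0x18 len=3 : 46 96 98
query mem[0x10]=0x0f, mem[0x13]=0x98, mem[0x0e]=0x0f, mem[0x0a]=0x98, mem[0x08]=0x46

MEM[0x10,0x13,0x0e,0x0a,0x08] = 0f 98 0f 98 46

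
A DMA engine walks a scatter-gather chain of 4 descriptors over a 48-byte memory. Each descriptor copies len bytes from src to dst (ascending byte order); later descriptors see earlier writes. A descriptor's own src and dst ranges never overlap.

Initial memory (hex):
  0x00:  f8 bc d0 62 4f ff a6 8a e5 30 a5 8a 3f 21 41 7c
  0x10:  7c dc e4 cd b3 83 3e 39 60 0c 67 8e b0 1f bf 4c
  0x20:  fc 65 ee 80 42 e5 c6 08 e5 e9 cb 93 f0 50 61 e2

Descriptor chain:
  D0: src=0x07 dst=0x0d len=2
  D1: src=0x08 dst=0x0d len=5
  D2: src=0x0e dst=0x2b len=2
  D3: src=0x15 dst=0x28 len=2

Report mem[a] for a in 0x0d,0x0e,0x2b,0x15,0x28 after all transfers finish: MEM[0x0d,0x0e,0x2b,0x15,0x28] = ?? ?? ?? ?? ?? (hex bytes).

[0] 0x07->0x0d len=2 : 8a e5
[1] 0x08->0x0d len=5 : e5 30 a5 8a 3f
[2] 0x0e->0x2b len=2 : 30 a5
[3] 0x15->0x28 len=2 : 83 3e
query mem[0x0d]=0xe5, mem[0x0e]=0x30, mem[0x2b]=0x30, mem[0x15]=0x83, mem[0x28]=0x83

MEM[0x0d,0x0e,0x2b,0x15,0x28] = e5 30 30 83 83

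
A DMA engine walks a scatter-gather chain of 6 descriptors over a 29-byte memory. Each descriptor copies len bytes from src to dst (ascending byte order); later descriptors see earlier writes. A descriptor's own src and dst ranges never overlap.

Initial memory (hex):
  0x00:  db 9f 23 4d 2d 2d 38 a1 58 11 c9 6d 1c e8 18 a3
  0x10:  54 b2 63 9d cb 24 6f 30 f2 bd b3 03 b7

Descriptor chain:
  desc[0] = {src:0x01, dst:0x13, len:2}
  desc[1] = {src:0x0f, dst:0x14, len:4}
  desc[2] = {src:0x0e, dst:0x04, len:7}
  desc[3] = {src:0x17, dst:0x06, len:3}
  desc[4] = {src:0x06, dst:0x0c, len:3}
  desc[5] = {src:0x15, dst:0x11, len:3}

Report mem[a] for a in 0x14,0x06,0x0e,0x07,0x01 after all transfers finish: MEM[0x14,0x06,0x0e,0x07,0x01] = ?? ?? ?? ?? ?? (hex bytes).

MEM[0x14,0x06,0x0e,0x07,0x01] = a3 63 bd f2 9f

#0 dst[0x13+2] := {0x9f,0x23}
#1 dst[0x14+4] := {0xa3,0x54,0xb2,0x63}
#2 dst[0x04+7] := {0x18,0xa3,0x54,0xb2,0x63,0x9f,0xa3}
#3 dst[0x06+3] := {0x63,0xf2,0xbd}
#4 dst[0x0c+3] := {0x63,0xf2,0xbd}
#5 dst[0x11+3] := {0x54,0xb2,0x63}
query mem[0x14]=0xa3, mem[0x06]=0x63, mem[0x0e]=0xbd, mem[0x07]=0xf2, mem[0x01]=0x9f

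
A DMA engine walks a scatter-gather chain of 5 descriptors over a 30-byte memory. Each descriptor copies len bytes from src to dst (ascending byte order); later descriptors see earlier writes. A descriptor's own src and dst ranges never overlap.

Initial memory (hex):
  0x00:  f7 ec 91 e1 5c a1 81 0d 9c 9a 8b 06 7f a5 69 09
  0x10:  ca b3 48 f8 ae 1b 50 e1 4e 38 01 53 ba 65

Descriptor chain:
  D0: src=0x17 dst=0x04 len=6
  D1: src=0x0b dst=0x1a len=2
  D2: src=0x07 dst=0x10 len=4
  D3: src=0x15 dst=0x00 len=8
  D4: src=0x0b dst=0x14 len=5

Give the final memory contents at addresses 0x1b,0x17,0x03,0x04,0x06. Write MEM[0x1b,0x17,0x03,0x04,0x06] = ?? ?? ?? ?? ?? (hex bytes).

MEM[0x1b,0x17,0x03,0x04,0x06] = 7f 69 4e 38 7f

  after D0: wrote 6B at 0x04 = e14e380153ba
  after D1: wrote 2B at 0x1a = 067f
  after D2: wrote 4B at 0x10 = 0153ba8b
  after D3: wrote 8B at 0x00 = 1b50e14e38067fba
  after D4: wrote 5B at 0x14 = 067fa56909
query mem[0x1b]=0x7f, mem[0x17]=0x69, mem[0x03]=0x4e, mem[0x04]=0x38, mem[0x06]=0x7f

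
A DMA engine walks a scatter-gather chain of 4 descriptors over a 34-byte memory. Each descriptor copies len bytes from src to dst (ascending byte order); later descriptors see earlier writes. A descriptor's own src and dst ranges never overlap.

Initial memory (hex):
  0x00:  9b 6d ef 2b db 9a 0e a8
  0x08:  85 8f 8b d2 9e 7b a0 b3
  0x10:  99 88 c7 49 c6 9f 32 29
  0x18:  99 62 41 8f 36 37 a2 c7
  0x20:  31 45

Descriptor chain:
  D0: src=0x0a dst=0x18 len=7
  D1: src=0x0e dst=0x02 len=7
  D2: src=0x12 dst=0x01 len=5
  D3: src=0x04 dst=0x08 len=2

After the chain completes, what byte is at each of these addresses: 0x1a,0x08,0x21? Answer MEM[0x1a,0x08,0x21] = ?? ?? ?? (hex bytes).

#0 dst[0x18+7] := {0x8b,0xd2,0x9e,0x7b,0xa0,0xb3,0x99}
#1 dst[0x02+7] := {0xa0,0xb3,0x99,0x88,0xc7,0x49,0xc6}
#2 dst[0x01+5] := {0xc7,0x49,0xc6,0x9f,0x32}
#3 dst[0x08+2] := {0x9f,0x32}
query mem[0x1a]=0x9e, mem[0x08]=0x9f, mem[0x21]=0x45

MEM[0x1a,0x08,0x21] = 9e 9f 45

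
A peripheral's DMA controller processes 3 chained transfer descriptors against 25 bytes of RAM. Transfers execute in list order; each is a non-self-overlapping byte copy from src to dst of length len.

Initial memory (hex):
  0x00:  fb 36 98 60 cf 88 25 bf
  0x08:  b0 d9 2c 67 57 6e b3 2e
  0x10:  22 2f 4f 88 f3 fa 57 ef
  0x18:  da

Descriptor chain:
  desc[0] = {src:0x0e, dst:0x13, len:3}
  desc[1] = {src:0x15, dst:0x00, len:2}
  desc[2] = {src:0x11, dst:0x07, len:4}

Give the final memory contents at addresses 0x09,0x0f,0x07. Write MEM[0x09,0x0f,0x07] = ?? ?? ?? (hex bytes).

MEM[0x09,0x0f,0x07] = b3 2e 2f

D0: mem[0x13..0x15] <- [b3 2e 22]
D1: mem[0x00..0x01] <- [22 57]
D2: mem[0x07..0x0a] <- [2f 4f b3 2e]
query mem[0x09]=0xb3, mem[0x0f]=0x2e, mem[0x07]=0x2f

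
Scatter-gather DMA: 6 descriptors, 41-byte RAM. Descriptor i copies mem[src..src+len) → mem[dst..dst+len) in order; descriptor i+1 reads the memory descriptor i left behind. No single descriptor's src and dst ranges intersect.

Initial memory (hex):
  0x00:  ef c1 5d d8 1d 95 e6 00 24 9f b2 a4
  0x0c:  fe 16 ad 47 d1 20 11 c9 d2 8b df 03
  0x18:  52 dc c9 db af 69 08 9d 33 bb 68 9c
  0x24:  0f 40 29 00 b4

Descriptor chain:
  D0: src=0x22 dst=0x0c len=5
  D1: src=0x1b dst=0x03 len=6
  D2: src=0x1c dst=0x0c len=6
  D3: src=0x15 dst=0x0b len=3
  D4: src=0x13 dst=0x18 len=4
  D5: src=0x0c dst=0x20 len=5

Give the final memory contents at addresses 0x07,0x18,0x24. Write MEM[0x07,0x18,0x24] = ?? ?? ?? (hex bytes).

MEM[0x07,0x18,0x24] = 9d c9 33

[0] 0x22->0x0c len=5 : 68 9c 0f 40 29
[1] 0x1b->0x03 len=6 : db af 69 08 9d 33
[2] 0x1c->0x0c len=6 : af 69 08 9d 33 bb
[3] 0x15->0x0b len=3 : 8b df 03
[4] 0x13->0x18 len=4 : c9 d2 8b df
[5] 0x0c->0x20 len=5 : df 03 08 9d 33
query mem[0x07]=0x9d, mem[0x18]=0xc9, mem[0x24]=0x33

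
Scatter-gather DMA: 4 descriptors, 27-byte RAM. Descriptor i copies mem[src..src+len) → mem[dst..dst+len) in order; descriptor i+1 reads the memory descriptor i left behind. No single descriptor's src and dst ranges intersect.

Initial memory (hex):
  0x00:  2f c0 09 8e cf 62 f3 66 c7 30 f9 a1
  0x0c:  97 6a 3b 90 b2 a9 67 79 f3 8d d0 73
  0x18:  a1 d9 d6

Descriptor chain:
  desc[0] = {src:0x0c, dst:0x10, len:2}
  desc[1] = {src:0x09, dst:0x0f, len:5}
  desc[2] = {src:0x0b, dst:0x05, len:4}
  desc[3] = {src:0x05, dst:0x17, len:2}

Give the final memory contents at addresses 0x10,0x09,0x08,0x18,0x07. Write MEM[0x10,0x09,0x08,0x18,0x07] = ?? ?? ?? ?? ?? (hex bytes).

  after D0: wrote 2B at 0x10 = 976a
  after D1: wrote 5B at 0x0f = 30f9a1976a
  after D2: wrote 4B at 0x05 = a1976a3b
  after D3: wrote 2B at 0x17 = a197
query mem[0x10]=0xf9, mem[0x09]=0x30, mem[0x08]=0x3b, mem[0x18]=0x97, mem[0x07]=0x6a

MEM[0x10,0x09,0x08,0x18,0x07] = f9 30 3b 97 6a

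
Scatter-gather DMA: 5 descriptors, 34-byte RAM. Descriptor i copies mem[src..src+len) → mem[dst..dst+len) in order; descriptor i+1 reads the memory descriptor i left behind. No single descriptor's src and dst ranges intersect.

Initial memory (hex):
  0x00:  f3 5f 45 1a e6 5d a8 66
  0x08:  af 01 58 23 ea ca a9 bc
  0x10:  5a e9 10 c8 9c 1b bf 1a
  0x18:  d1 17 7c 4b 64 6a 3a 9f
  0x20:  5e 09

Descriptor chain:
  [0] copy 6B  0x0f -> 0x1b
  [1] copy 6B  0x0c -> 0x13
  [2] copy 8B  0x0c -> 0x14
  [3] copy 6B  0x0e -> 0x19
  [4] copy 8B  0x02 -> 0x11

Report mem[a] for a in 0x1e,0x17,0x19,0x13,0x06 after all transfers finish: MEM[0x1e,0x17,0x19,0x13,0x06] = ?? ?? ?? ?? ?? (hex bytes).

[0] 0x0f->0x1b len=6 : bc 5a e9 10 c8 9c
[1] 0x0c->0x13 len=6 : ea ca a9 bc 5a e9
[2] 0x0c->0x14 len=8 : ea ca a9 bc 5a e9 10 ea
[3] 0x0e->0x19 len=6 : a9 bc 5a e9 10 ea
[4] 0x02->0x11 len=8 : 45 1a e6 5d a8 66 af 01
query mem[0x1e]=0xea, mem[0x17]=0xaf, mem[0x19]=0xa9, mem[0x13]=0xe6, mem[0x06]=0xa8

MEM[0x1e,0x17,0x19,0x13,0x06] = ea af a9 e6 a8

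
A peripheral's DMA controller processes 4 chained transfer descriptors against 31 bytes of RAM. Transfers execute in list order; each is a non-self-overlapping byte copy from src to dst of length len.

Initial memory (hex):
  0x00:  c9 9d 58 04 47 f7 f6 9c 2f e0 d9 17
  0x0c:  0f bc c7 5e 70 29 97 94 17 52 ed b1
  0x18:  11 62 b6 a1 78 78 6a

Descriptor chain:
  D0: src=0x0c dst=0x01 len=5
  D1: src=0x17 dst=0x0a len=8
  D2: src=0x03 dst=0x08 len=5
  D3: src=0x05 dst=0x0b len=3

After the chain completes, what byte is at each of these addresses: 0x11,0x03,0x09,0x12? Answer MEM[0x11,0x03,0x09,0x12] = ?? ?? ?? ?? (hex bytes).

  after D0: wrote 5B at 0x01 = 0fbcc75e70
  after D1: wrote 8B at 0x0a = b11162b6a178786a
  after D2: wrote 5B at 0x08 = c75e70f69c
  after D3: wrote 3B at 0x0b = 70f69c
query mem[0x11]=0x6a, mem[0x03]=0xc7, mem[0x09]=0x5e, mem[0x12]=0x97

MEM[0x11,0x03,0x09,0x12] = 6a c7 5e 97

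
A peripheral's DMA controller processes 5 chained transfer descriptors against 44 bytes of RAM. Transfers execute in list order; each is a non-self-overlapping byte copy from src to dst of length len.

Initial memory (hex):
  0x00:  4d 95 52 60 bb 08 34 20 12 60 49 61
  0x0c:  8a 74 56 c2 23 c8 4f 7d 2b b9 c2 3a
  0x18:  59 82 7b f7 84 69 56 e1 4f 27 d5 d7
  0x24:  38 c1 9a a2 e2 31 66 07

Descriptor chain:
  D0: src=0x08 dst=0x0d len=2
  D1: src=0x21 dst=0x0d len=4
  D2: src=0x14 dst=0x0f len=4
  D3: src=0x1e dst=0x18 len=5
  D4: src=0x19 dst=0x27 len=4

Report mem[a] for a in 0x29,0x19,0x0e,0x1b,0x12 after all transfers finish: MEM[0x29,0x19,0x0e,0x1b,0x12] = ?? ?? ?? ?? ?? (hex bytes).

MEM[0x29,0x19,0x0e,0x1b,0x12] = 27 e1 d5 27 3a

#0 dst[0x0d+2] := {0x12,0x60}
#1 dst[0x0d+4] := {0x27,0xd5,0xd7,0x38}
#2 dst[0x0f+4] := {0x2b,0xb9,0xc2,0x3a}
#3 dst[0x18+5] := {0x56,0xe1,0x4f,0x27,0xd5}
#4 dst[0x27+4] := {0xe1,0x4f,0x27,0xd5}
query mem[0x29]=0x27, mem[0x19]=0xe1, mem[0x0e]=0xd5, mem[0x1b]=0x27, mem[0x12]=0x3a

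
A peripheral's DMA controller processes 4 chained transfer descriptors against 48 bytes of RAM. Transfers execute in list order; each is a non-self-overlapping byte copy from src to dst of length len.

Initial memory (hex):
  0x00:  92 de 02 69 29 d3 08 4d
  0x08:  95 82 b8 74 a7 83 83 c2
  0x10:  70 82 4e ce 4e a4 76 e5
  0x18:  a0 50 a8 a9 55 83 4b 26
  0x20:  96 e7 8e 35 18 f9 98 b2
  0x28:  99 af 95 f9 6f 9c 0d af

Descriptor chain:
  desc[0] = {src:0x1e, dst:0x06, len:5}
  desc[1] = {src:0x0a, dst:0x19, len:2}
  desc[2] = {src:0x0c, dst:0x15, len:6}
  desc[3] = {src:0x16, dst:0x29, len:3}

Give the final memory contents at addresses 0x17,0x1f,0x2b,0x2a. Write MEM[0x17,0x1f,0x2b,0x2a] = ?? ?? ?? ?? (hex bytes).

#0 dst[0x06+5] := {0x4b,0x26,0x96,0xe7,0x8e}
#1 dst[0x19+2] := {0x8e,0x74}
#2 dst[0x15+6] := {0xa7,0x83,0x83,0xc2,0x70,0x82}
#3 dst[0x29+3] := {0x83,0x83,0xc2}
query mem[0x17]=0x83, mem[0x1f]=0x26, mem[0x2b]=0xc2, mem[0x2a]=0x83

MEM[0x17,0x1f,0x2b,0x2a] = 83 26 c2 83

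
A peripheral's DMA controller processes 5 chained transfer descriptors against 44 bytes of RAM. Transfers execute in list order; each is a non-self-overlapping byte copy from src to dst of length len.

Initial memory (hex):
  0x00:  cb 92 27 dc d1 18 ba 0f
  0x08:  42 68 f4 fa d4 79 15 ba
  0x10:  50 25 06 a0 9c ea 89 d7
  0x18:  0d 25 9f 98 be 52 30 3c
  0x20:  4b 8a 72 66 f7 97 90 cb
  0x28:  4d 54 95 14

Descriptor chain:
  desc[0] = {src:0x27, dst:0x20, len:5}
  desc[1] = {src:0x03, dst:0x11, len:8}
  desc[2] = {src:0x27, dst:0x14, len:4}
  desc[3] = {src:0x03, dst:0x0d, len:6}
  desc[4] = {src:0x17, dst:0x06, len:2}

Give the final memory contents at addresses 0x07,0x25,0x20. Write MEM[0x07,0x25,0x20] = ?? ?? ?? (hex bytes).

MEM[0x07,0x25,0x20] = f4 97 cb

#0 dst[0x20+5] := {0xcb,0x4d,0x54,0x95,0x14}
#1 dst[0x11+8] := {0xdc,0xd1,0x18,0xba,0x0f,0x42,0x68,0xf4}
#2 dst[0x14+4] := {0xcb,0x4d,0x54,0x95}
#3 dst[0x0d+6] := {0xdc,0xd1,0x18,0xba,0x0f,0x42}
#4 dst[0x06+2] := {0x95,0xf4}
query mem[0x07]=0xf4, mem[0x25]=0x97, mem[0x20]=0xcb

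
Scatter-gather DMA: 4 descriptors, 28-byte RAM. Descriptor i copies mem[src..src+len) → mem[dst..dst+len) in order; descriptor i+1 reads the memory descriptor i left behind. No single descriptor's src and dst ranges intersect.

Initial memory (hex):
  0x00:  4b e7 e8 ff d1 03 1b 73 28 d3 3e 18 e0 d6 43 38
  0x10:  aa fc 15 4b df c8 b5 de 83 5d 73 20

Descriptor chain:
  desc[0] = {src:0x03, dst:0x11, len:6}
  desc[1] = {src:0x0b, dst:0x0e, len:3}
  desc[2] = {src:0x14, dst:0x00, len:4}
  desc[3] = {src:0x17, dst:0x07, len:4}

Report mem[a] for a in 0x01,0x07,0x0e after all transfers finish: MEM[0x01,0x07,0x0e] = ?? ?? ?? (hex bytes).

[0] 0x03->0x11 len=6 : ff d1 03 1b 73 28
[1] 0x0b->0x0e len=3 : 18 e0 d6
[2] 0x14->0x00 len=4 : 1b 73 28 de
[3] 0x17->0x07 len=4 : de 83 5d 73
query mem[0x01]=0x73, mem[0x07]=0xde, mem[0x0e]=0x18

MEM[0x01,0x07,0x0e] = 73 de 18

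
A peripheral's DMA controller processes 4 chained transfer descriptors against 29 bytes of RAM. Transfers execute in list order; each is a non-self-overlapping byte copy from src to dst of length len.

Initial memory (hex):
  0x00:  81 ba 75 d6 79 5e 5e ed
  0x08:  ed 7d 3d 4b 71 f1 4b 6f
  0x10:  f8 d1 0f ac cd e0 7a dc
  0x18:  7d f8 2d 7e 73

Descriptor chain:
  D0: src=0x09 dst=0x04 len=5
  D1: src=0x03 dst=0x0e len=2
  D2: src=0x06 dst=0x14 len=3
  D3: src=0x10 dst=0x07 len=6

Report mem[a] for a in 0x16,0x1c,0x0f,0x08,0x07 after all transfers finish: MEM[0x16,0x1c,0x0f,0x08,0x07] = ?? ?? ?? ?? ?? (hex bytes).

[0] 0x09->0x04 len=5 : 7d 3d 4b 71 f1
[1] 0x03->0x0e len=2 : d6 7d
[2] 0x06->0x14 len=3 : 4b 71 f1
[3] 0x10->0x07 len=6 : f8 d1 0f ac 4b 71
query mem[0x16]=0xf1, mem[0x1c]=0x73, mem[0x0f]=0x7d, mem[0x08]=0xd1, mem[0x07]=0xf8

MEM[0x16,0x1c,0x0f,0x08,0x07] = f1 73 7d d1 f8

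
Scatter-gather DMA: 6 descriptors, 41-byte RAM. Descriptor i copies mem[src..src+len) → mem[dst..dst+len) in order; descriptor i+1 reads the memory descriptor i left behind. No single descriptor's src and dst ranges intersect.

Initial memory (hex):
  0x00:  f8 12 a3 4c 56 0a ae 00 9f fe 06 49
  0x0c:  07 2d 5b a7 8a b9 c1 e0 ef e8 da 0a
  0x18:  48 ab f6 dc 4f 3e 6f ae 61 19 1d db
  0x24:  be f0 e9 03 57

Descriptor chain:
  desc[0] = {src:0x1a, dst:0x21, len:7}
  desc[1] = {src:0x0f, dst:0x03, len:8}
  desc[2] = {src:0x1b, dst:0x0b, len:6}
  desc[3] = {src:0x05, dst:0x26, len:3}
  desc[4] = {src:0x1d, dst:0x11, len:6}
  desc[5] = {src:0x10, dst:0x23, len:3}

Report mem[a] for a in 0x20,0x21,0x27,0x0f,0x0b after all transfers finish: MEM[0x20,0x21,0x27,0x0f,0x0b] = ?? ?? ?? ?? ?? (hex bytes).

MEM[0x20,0x21,0x27,0x0f,0x0b] = 61 f6 c1 ae dc

D0: mem[0x21..0x27] <- [f6 dc 4f 3e 6f ae 61]
D1: mem[0x03..0x0a] <- [a7 8a b9 c1 e0 ef e8 da]
D2: mem[0x0b..0x10] <- [dc 4f 3e 6f ae 61]
D3: mem[0x26..0x28] <- [b9 c1 e0]
D4: mem[0x11..0x16] <- [3e 6f ae 61 f6 dc]
D5: mem[0x23..0x25] <- [61 3e 6f]
query mem[0x20]=0x61, mem[0x21]=0xf6, mem[0x27]=0xc1, mem[0x0f]=0xae, mem[0x0b]=0xdc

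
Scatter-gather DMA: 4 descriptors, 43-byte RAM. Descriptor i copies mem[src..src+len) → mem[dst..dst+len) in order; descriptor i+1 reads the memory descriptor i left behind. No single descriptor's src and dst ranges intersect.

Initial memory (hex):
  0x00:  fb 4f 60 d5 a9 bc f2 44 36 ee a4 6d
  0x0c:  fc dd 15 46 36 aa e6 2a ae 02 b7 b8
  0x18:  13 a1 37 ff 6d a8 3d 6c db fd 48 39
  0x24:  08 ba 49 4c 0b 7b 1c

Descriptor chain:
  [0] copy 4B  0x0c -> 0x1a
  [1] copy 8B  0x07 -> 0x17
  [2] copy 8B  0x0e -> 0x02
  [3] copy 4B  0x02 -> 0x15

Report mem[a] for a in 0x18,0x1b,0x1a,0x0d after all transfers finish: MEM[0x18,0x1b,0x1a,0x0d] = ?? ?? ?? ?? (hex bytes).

MEM[0x18,0x1b,0x1a,0x0d] = aa 6d a4 dd

[0] 0x0c->0x1a len=4 : fc dd 15 46
[1] 0x07->0x17 len=8 : 44 36 ee a4 6d fc dd 15
[2] 0x0e->0x02 len=8 : 15 46 36 aa e6 2a ae 02
[3] 0x02->0x15 len=4 : 15 46 36 aa
query mem[0x18]=0xaa, mem[0x1b]=0x6d, mem[0x1a]=0xa4, mem[0x0d]=0xdd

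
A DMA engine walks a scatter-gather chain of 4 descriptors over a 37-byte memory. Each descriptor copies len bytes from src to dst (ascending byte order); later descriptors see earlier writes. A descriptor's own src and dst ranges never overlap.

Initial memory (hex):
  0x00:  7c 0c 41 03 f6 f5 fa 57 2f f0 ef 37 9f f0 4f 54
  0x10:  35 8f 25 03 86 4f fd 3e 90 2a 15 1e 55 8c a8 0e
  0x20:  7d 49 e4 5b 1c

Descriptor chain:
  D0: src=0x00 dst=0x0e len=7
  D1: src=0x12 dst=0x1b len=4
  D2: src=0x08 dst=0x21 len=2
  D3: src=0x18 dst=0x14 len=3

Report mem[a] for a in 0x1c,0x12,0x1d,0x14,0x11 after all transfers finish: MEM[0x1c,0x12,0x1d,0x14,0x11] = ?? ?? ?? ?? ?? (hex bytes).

MEM[0x1c,0x12,0x1d,0x14,0x11] = f5 f6 fa 90 03

  after D0: wrote 7B at 0x0e = 7c0c4103f6f5fa
  after D1: wrote 4B at 0x1b = f6f5fa4f
  after D2: wrote 2B at 0x21 = 2ff0
  after D3: wrote 3B at 0x14 = 902a15
query mem[0x1c]=0xf5, mem[0x12]=0xf6, mem[0x1d]=0xfa, mem[0x14]=0x90, mem[0x11]=0x03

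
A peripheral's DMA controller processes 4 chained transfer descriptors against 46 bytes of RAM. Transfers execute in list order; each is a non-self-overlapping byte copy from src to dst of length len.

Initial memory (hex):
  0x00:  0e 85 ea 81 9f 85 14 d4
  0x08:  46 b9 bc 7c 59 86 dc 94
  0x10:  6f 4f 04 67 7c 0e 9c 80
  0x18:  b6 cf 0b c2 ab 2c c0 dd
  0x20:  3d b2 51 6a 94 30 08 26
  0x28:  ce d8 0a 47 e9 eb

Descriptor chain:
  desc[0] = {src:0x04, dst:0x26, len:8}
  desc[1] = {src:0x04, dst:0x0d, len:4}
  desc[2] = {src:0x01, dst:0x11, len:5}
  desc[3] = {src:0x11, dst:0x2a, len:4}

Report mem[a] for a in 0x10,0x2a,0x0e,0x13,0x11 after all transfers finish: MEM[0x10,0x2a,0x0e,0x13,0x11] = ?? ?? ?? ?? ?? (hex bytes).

MEM[0x10,0x2a,0x0e,0x13,0x11] = d4 85 85 81 85

D0: mem[0x26..0x2d] <- [9f 85 14 d4 46 b9 bc 7c]
D1: mem[0x0d..0x10] <- [9f 85 14 d4]
D2: mem[0x11..0x15] <- [85 ea 81 9f 85]
D3: mem[0x2a..0x2d] <- [85 ea 81 9f]
query mem[0x10]=0xd4, mem[0x2a]=0x85, mem[0x0e]=0x85, mem[0x13]=0x81, mem[0x11]=0x85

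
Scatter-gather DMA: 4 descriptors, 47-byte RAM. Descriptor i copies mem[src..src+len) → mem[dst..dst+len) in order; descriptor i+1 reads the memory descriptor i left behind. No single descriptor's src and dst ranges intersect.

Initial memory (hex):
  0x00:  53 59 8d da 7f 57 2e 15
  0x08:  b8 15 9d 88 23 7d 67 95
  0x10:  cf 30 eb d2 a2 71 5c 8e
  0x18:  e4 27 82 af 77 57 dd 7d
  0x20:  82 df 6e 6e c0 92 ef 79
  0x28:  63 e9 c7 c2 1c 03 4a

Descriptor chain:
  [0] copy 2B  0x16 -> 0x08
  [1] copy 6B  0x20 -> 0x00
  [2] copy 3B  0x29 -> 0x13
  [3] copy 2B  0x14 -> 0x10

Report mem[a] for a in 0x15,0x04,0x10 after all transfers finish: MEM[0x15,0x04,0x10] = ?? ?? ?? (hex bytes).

MEM[0x15,0x04,0x10] = c2 c0 c7

[0] 0x16->0x08 len=2 : 5c 8e
[1] 0x20->0x00 len=6 : 82 df 6e 6e c0 92
[2] 0x29->0x13 len=3 : e9 c7 c2
[3] 0x14->0x10 len=2 : c7 c2
query mem[0x15]=0xc2, mem[0x04]=0xc0, mem[0x10]=0xc7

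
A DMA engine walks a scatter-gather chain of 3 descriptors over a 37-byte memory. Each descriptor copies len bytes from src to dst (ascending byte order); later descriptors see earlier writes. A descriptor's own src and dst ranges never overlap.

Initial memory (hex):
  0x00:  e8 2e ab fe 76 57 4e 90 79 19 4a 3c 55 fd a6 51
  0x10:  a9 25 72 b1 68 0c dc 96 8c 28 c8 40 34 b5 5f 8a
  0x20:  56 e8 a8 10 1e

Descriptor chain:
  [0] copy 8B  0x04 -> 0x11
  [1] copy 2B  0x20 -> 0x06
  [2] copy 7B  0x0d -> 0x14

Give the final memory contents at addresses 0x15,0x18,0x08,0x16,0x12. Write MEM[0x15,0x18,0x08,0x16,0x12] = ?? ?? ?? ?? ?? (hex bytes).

  after D0: wrote 8B at 0x11 = 76574e9079194a3c
  after D1: wrote 2B at 0x06 = 56e8
  after D2: wrote 7B at 0x14 = fda651a976574e
query mem[0x15]=0xa6, mem[0x18]=0x76, mem[0x08]=0x79, mem[0x16]=0x51, mem[0x12]=0x57

MEM[0x15,0x18,0x08,0x16,0x12] = a6 76 79 51 57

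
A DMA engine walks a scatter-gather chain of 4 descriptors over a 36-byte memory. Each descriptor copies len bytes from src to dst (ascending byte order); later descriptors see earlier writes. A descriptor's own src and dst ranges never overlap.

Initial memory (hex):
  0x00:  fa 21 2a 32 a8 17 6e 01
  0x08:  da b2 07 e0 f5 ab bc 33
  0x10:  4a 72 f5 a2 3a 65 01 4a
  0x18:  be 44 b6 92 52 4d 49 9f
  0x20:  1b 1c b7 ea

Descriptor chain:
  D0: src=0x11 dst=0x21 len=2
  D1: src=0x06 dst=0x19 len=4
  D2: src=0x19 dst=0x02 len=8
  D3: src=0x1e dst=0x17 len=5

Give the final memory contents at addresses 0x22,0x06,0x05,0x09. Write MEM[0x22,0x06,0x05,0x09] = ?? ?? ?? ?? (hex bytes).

  after D0: wrote 2B at 0x21 = 72f5
  after D1: wrote 4B at 0x19 = 6e01dab2
  after D2: wrote 8B at 0x02 = 6e01dab24d499f1b
  after D3: wrote 5B at 0x17 = 499f1b72f5
query mem[0x22]=0xf5, mem[0x06]=0x4d, mem[0x05]=0xb2, mem[0x09]=0x1b

MEM[0x22,0x06,0x05,0x09] = f5 4d b2 1b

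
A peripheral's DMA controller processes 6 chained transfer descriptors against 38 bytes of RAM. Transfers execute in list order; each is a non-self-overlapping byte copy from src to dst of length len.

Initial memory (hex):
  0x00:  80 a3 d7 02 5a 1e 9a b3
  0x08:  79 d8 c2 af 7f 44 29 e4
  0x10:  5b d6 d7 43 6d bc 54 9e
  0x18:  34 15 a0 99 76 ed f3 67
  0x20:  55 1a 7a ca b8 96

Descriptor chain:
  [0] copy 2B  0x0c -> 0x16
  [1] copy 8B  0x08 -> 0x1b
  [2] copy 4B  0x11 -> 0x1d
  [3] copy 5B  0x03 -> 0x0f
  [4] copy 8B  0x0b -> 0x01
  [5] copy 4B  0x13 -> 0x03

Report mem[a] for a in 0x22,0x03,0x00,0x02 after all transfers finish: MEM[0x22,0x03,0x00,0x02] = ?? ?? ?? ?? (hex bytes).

MEM[0x22,0x03,0x00,0x02] = e4 b3 80 7f

#0 dst[0x16+2] := {0x7f,0x44}
#1 dst[0x1b+8] := {0x79,0xd8,0xc2,0xaf,0x7f,0x44,0x29,0xe4}
#2 dst[0x1d+4] := {0xd6,0xd7,0x43,0x6d}
#3 dst[0x0f+5] := {0x02,0x5a,0x1e,0x9a,0xb3}
#4 dst[0x01+8] := {0xaf,0x7f,0x44,0x29,0x02,0x5a,0x1e,0x9a}
#5 dst[0x03+4] := {0xb3,0x6d,0xbc,0x7f}
query mem[0x22]=0xe4, mem[0x03]=0xb3, mem[0x00]=0x80, mem[0x02]=0x7f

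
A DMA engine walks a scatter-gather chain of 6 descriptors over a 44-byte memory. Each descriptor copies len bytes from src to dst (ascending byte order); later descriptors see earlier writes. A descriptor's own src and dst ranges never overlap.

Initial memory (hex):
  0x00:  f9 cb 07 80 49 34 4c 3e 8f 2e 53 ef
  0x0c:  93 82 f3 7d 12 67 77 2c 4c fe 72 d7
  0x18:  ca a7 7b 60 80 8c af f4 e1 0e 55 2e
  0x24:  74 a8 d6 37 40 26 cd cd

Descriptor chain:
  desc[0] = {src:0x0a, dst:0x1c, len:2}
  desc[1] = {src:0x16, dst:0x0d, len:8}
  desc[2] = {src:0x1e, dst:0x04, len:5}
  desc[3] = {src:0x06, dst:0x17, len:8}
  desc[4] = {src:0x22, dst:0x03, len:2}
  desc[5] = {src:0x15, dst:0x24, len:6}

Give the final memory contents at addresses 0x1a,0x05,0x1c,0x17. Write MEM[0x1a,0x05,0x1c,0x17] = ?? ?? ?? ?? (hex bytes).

MEM[0x1a,0x05,0x1c,0x17] = 2e f4 ef e1

#0 dst[0x1c+2] := {0x53,0xef}
#1 dst[0x0d+8] := {0x72,0xd7,0xca,0xa7,0x7b,0x60,0x53,0xef}
#2 dst[0x04+5] := {0xaf,0xf4,0xe1,0x0e,0x55}
#3 dst[0x17+8] := {0xe1,0x0e,0x55,0x2e,0x53,0xef,0x93,0x72}
#4 dst[0x03+2] := {0x55,0x2e}
#5 dst[0x24+6] := {0xfe,0x72,0xe1,0x0e,0x55,0x2e}
query mem[0x1a]=0x2e, mem[0x05]=0xf4, mem[0x1c]=0xef, mem[0x17]=0xe1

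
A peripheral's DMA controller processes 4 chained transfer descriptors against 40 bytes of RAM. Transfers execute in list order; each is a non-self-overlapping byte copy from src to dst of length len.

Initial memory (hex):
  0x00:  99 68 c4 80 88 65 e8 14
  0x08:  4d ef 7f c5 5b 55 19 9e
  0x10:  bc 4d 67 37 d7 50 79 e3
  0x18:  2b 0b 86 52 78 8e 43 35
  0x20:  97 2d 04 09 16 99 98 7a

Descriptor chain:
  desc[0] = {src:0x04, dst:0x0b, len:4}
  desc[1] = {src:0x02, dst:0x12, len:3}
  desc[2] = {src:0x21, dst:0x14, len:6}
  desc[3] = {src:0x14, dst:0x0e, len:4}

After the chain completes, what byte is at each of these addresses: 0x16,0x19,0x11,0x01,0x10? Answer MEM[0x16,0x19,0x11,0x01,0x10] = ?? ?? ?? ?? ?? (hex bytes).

  after D0: wrote 4B at 0x0b = 8865e814
  after D1: wrote 3B at 0x12 = c48088
  after D2: wrote 6B at 0x14 = 2d0409169998
  after D3: wrote 4B at 0x0e = 2d040916
query mem[0x16]=0x09, mem[0x19]=0x98, mem[0x11]=0x16, mem[0x01]=0x68, mem[0x10]=0x09

MEM[0x16,0x19,0x11,0x01,0x10] = 09 98 16 68 09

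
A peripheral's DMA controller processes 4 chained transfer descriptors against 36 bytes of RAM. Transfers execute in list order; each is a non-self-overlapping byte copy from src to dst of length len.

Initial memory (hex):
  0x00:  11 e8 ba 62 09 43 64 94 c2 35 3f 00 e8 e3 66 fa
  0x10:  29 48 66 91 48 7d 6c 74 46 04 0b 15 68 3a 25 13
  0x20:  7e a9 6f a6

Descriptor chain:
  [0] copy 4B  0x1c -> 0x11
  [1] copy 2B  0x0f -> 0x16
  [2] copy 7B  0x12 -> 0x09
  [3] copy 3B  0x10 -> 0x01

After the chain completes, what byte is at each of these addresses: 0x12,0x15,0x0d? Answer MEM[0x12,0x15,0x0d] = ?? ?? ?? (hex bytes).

  after D0: wrote 4B at 0x11 = 683a2513
  after D1: wrote 2B at 0x16 = fa29
  after D2: wrote 7B at 0x09 = 3a25137dfa2946
  after D3: wrote 3B at 0x01 = 29683a
query mem[0x12]=0x3a, mem[0x15]=0x7d, mem[0x0d]=0xfa

MEM[0x12,0x15,0x0d] = 3a 7d fa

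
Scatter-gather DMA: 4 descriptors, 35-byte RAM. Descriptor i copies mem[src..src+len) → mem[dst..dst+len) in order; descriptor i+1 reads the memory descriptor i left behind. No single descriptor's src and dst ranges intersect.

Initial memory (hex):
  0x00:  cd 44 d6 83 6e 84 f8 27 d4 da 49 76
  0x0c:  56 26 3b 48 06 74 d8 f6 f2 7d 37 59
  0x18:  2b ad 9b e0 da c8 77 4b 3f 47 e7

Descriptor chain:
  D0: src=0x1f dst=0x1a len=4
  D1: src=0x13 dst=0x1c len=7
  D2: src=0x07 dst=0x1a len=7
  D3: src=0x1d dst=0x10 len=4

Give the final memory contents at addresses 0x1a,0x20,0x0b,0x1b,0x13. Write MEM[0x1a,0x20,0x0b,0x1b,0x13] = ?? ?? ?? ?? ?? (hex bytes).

MEM[0x1a,0x20,0x0b,0x1b,0x13] = 27 26 76 d4 26

[0] 0x1f->0x1a len=4 : 4b 3f 47 e7
[1] 0x13->0x1c len=7 : f6 f2 7d 37 59 2b ad
[2] 0x07->0x1a len=7 : 27 d4 da 49 76 56 26
[3] 0x1d->0x10 len=4 : 49 76 56 26
query mem[0x1a]=0x27, mem[0x20]=0x26, mem[0x0b]=0x76, mem[0x1b]=0xd4, mem[0x13]=0x26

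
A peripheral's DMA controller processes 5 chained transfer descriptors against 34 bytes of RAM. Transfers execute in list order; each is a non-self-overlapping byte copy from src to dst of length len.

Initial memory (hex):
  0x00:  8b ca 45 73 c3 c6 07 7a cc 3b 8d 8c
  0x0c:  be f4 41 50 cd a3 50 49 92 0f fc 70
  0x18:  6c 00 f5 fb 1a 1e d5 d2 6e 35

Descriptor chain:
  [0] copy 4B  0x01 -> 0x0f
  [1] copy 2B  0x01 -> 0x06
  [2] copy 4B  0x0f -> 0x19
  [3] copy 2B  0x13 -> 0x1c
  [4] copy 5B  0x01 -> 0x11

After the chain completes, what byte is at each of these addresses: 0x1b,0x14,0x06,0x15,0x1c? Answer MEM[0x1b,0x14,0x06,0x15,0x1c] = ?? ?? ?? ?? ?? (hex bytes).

D0: mem[0x0f..0x12] <- [ca 45 73 c3]
D1: mem[0x06..0x07] <- [ca 45]
D2: mem[0x19..0x1c] <- [ca 45 73 c3]
D3: mem[0x1c..0x1d] <- [49 92]
D4: mem[0x11..0x15] <- [ca 45 73 c3 c6]
query mem[0x1b]=0x73, mem[0x14]=0xc3, mem[0x06]=0xca, mem[0x15]=0xc6, mem[0x1c]=0x49

MEM[0x1b,0x14,0x06,0x15,0x1c] = 73 c3 ca c6 49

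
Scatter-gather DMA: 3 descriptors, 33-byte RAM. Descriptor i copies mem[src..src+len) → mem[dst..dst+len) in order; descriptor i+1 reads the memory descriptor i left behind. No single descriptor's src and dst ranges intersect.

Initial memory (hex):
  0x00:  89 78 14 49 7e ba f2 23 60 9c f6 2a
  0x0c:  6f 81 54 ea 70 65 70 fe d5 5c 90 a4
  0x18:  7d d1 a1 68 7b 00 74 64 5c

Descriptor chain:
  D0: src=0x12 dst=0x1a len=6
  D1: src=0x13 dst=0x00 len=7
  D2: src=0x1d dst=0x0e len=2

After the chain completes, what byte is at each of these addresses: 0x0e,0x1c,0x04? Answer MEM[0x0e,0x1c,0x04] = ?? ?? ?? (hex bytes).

  after D0: wrote 6B at 0x1a = 70fed55c90a4
  after D1: wrote 7B at 0x00 = fed55c90a47dd1
  after D2: wrote 2B at 0x0e = 5c90
query mem[0x0e]=0x5c, mem[0x1c]=0xd5, mem[0x04]=0xa4

MEM[0x0e,0x1c,0x04] = 5c d5 a4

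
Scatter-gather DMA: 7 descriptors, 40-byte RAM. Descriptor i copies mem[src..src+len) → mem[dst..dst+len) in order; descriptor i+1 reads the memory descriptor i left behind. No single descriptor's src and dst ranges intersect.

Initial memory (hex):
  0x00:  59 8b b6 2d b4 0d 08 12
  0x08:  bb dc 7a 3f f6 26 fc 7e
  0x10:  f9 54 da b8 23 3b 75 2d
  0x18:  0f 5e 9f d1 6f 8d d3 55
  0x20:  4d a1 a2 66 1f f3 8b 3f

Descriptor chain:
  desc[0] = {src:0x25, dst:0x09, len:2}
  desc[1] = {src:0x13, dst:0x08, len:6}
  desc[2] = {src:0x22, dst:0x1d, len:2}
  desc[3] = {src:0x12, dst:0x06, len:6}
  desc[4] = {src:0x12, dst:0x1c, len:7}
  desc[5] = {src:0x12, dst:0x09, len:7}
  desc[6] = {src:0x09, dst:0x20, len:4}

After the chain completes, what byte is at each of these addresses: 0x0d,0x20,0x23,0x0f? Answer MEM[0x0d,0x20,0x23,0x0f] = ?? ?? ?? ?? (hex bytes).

  after D0: wrote 2B at 0x09 = f38b
  after D1: wrote 6B at 0x08 = b8233b752d0f
  after D2: wrote 2B at 0x1d = a266
  after D3: wrote 6B at 0x06 = dab8233b752d
  after D4: wrote 7B at 0x1c = dab8233b752d0f
  after D5: wrote 7B at 0x09 = dab8233b752d0f
  after D6: wrote 4B at 0x20 = dab8233b
query mem[0x0d]=0x75, mem[0x20]=0xda, mem[0x23]=0x3b, mem[0x0f]=0x0f

MEM[0x0d,0x20,0x23,0x0f] = 75 da 3b 0f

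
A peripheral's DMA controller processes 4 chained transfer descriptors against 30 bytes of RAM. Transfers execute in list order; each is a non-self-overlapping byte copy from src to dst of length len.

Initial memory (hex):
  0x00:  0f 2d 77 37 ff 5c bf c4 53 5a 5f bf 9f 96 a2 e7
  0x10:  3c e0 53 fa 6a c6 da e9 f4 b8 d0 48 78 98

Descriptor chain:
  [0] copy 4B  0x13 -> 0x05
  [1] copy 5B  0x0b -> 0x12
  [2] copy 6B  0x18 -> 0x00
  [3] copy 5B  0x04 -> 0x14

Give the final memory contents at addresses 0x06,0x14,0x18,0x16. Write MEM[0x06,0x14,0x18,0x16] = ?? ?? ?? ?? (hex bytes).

D0: mem[0x05..0x08] <- [fa 6a c6 da]
D1: mem[0x12..0x16] <- [bf 9f 96 a2 e7]
D2: mem[0x00..0x05] <- [f4 b8 d0 48 78 98]
D3: mem[0x14..0x18] <- [78 98 6a c6 da]
query mem[0x06]=0x6a, mem[0x14]=0x78, mem[0x18]=0xda, mem[0x16]=0x6a

MEM[0x06,0x14,0x18,0x16] = 6a 78 da 6a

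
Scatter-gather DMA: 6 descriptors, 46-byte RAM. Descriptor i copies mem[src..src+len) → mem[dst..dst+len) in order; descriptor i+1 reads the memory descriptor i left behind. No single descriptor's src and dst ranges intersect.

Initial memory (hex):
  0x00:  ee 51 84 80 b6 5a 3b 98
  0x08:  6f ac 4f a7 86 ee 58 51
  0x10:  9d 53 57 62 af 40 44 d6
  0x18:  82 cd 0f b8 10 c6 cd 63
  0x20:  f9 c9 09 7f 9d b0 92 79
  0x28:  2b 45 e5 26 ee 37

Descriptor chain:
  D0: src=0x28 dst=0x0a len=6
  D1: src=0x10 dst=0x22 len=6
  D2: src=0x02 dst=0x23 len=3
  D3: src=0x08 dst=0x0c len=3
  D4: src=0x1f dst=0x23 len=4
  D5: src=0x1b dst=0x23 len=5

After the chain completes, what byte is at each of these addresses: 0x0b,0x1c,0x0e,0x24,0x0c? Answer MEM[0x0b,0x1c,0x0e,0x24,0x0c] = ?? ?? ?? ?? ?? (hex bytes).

MEM[0x0b,0x1c,0x0e,0x24,0x0c] = 45 10 2b 10 6f

  after D0: wrote 6B at 0x0a = 2b45e526ee37
  after D1: wrote 6B at 0x22 = 9d535762af40
  after D2: wrote 3B at 0x23 = 8480b6
  after D3: wrote 3B at 0x0c = 6fac2b
  after D4: wrote 4B at 0x23 = 63f9c99d
  after D5: wrote 5B at 0x23 = b810c6cd63
query mem[0x0b]=0x45, mem[0x1c]=0x10, mem[0x0e]=0x2b, mem[0x24]=0x10, mem[0x0c]=0x6f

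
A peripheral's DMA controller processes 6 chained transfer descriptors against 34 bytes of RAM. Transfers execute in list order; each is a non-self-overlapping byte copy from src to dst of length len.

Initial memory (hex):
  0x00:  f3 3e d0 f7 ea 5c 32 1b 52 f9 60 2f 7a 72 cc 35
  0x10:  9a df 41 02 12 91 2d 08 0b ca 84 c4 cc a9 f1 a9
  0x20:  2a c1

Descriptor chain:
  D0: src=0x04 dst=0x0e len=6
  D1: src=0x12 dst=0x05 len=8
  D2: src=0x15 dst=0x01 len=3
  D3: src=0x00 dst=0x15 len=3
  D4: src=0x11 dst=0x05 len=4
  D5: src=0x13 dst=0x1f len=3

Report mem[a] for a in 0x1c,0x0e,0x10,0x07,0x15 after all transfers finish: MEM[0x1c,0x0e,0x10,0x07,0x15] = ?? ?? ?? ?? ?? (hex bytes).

MEM[0x1c,0x0e,0x10,0x07,0x15] = cc ea 32 f9 f3

D0: mem[0x0e..0x13] <- [ea 5c 32 1b 52 f9]
D1: mem[0x05..0x0c] <- [52 f9 12 91 2d 08 0b ca]
D2: mem[0x01..0x03] <- [91 2d 08]
D3: mem[0x15..0x17] <- [f3 91 2d]
D4: mem[0x05..0x08] <- [1b 52 f9 12]
D5: mem[0x1f..0x21] <- [f9 12 f3]
query mem[0x1c]=0xcc, mem[0x0e]=0xea, mem[0x10]=0x32, mem[0x07]=0xf9, mem[0x15]=0xf3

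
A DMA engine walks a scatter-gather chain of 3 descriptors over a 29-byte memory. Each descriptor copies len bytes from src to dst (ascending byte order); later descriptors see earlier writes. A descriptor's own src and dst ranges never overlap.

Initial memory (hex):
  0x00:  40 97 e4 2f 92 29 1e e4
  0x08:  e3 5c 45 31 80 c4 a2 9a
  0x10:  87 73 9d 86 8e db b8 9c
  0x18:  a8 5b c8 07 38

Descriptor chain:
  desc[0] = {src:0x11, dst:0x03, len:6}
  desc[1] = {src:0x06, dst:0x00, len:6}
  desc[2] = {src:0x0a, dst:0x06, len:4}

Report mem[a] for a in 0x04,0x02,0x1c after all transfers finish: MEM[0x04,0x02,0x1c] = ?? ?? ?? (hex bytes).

MEM[0x04,0x02,0x1c] = 45 b8 38

[0] 0x11->0x03 len=6 : 73 9d 86 8e db b8
[1] 0x06->0x00 len=6 : 8e db b8 5c 45 31
[2] 0x0a->0x06 len=4 : 45 31 80 c4
query mem[0x04]=0x45, mem[0x02]=0xb8, mem[0x1c]=0x38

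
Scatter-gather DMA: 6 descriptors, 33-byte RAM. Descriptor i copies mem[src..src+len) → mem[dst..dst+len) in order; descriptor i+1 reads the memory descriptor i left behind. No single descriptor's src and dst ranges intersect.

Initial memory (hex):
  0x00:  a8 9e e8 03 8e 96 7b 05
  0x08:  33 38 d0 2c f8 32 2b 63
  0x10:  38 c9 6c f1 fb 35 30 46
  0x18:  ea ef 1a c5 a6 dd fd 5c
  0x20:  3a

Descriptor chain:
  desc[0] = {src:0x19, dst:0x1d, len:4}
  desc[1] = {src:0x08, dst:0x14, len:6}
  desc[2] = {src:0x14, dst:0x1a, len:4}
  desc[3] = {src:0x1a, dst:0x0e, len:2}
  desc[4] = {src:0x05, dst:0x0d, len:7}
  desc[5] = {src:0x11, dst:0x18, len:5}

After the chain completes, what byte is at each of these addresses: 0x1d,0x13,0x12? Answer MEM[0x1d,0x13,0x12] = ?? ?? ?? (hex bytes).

D0: mem[0x1d..0x20] <- [ef 1a c5 a6]
D1: mem[0x14..0x19] <- [33 38 d0 2c f8 32]
D2: mem[0x1a..0x1d] <- [33 38 d0 2c]
D3: mem[0x0e..0x0f] <- [33 38]
D4: mem[0x0d..0x13] <- [96 7b 05 33 38 d0 2c]
D5: mem[0x18..0x1c] <- [38 d0 2c 33 38]
query mem[0x1d]=0x2c, mem[0x13]=0x2c, mem[0x12]=0xd0

MEM[0x1d,0x13,0x12] = 2c 2c d0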